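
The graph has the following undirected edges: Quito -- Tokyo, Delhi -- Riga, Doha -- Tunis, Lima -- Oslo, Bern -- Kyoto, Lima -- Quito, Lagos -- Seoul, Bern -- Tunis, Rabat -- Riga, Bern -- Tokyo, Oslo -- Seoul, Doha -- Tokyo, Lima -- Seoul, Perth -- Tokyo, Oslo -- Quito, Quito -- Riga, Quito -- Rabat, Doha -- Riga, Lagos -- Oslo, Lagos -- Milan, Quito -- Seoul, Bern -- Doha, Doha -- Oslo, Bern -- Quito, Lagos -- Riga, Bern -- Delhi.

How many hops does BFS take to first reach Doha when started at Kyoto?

Level 0: Kyoto
Level 1: Bern
Level 2: Delhi, Doha, Quito, Tokyo, Tunis
Level 3: Lima, Oslo, Perth, Rabat, Riga, Seoul
Level 4: Lagos
Level 5: Milan
Doha first appears at level 2.

2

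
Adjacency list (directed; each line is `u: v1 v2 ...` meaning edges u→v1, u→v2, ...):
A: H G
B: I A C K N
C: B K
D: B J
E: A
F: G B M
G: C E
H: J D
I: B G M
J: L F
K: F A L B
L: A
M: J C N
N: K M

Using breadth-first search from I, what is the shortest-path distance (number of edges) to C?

Level 0: I
Level 1: B, G, M
Level 2: A, C, E, J, K, N
Level 3: F, H, L
Level 4: D
C first appears at level 2.

2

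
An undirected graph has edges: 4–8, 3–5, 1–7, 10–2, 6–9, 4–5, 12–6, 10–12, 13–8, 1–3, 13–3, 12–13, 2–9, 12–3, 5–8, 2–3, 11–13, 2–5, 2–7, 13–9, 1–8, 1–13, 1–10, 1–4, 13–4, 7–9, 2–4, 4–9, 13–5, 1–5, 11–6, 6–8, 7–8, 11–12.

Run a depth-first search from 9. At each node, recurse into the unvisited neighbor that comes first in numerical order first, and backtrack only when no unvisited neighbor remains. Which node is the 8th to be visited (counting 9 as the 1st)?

Visit 9
9 → 2
2 → 3
3 → 1
1 → 4
4 → 5
5 → 8
8 → 6
6 → 11
11 → 12
12 → 10
12 → 13
8 → 7

Visit order: 9, 2, 3, 1, 4, 5, 8, 6, 11, 12, 10, 13, 7

6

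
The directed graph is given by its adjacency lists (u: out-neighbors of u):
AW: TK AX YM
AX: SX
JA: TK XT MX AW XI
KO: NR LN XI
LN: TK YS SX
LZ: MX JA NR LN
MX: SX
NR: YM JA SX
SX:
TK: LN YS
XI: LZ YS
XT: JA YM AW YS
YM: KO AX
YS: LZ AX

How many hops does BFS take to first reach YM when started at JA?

2

Level 0: JA
Level 1: AW, MX, TK, XI, XT
Level 2: AX, LN, LZ, SX, YM, YS
Level 3: KO, NR
YM first appears at level 2.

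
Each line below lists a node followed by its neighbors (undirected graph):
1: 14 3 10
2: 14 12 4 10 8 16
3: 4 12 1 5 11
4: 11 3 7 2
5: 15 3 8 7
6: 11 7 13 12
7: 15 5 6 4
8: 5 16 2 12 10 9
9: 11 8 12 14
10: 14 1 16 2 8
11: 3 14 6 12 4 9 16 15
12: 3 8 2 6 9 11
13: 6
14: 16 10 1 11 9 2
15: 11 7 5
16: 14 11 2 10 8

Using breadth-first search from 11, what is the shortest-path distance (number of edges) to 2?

2

Level 0: 11
Level 1: 3, 4, 6, 9, 12, 14, 15, 16
Level 2: 1, 2, 5, 7, 8, 10, 13
2 first appears at level 2.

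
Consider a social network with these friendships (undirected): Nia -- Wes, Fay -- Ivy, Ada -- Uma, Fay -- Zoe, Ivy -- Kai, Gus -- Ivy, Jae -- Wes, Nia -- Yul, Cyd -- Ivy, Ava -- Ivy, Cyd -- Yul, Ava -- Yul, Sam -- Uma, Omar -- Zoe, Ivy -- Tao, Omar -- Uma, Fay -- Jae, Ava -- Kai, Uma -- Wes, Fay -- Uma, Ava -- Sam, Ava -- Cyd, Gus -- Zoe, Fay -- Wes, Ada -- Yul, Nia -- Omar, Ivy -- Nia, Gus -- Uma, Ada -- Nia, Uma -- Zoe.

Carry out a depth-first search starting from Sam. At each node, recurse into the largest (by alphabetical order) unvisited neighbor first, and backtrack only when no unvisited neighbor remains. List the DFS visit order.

Sam Uma Zoe Omar Nia Yul Cyd Ivy Tao Kai Ava Gus Fay Wes Jae Ada

Visit Sam
Sam → Uma
Uma → Zoe
Zoe → Omar
Omar → Nia
Nia → Yul
Yul → Cyd
Cyd → Ivy
Ivy → Tao
Ivy → Kai
Kai → Ava
Ivy → Gus
Ivy → Fay
Fay → Wes
Wes → Jae
Yul → Ada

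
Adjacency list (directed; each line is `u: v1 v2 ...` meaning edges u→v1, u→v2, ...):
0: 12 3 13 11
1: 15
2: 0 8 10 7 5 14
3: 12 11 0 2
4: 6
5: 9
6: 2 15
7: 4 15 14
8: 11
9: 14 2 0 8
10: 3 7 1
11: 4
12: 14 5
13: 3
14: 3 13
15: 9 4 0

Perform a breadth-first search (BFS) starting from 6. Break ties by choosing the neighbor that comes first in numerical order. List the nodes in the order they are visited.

6 → 2 → 15 → 0 → 5 → 7 → 8 → 10 → 14 → 4 → 9 → 3 → 11 → 12 → 13 → 1

Visit 6; enqueue 2, 15 → queue [2, 15]
Visit 2; enqueue 0, 5, 7, 8, 10, 14 → queue [15, 0, 5, 7, 8, 10, 14]
Visit 15; enqueue 4, 9 → queue [0, 5, 7, 8, 10, 14, 4, 9]
Visit 0; enqueue 3, 11, 12, 13 → queue [5, 7, 8, 10, 14, 4, 9, 3, 11, 12, 13]
Visit 5 → queue [7, 8, 10, 14, 4, 9, 3, 11, 12, 13]
Visit 7 → queue [8, 10, 14, 4, 9, 3, 11, 12, 13]
Visit 8 → queue [10, 14, 4, 9, 3, 11, 12, 13]
Visit 10; enqueue 1 → queue [14, 4, 9, 3, 11, 12, 13, 1]
Visit 14 → queue [4, 9, 3, 11, 12, 13, 1]
Visit 4 → queue [9, 3, 11, 12, 13, 1]
Visit 9 → queue [3, 11, 12, 13, 1]
Visit 3 → queue [11, 12, 13, 1]
Visit 11 → queue [12, 13, 1]
Visit 12 → queue [13, 1]
Visit 13 → queue [1]
Visit 1 → queue []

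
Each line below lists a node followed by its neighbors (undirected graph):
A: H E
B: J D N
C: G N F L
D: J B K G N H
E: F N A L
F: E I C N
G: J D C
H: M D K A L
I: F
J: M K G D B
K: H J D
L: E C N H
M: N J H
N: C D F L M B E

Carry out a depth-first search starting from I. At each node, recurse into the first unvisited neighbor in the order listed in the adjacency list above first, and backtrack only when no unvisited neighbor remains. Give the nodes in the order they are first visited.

Visit I
I → F
F → E
E → N
N → C
C → G
G → J
J → M
M → H
H → D
D → B
D → K
H → A
H → L

I F E N C G J M H D B K A L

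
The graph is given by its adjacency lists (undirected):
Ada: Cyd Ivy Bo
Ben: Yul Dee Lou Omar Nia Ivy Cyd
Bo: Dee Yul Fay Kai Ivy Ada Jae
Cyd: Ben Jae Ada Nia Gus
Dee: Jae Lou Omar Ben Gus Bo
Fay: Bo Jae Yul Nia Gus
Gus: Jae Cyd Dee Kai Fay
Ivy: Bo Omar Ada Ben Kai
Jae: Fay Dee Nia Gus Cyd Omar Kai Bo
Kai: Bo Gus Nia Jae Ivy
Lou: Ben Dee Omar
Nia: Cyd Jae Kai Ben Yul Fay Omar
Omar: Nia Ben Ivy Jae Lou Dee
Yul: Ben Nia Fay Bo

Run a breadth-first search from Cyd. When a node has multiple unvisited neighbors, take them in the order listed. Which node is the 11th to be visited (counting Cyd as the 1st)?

Ivy

Visit Cyd; enqueue Ben, Jae, Ada, Nia, Gus → queue [Ben, Jae, Ada, Nia, Gus]
Visit Ben; enqueue Yul, Dee, Lou, Omar, Ivy → queue [Jae, Ada, Nia, Gus, Yul, Dee, Lou, Omar, Ivy]
Visit Jae; enqueue Fay, Kai, Bo → queue [Ada, Nia, Gus, Yul, Dee, Lou, Omar, Ivy, Fay, Kai, Bo]
Visit Ada → queue [Nia, Gus, Yul, Dee, Lou, Omar, Ivy, Fay, Kai, Bo]
Visit Nia → queue [Gus, Yul, Dee, Lou, Omar, Ivy, Fay, Kai, Bo]
Visit Gus → queue [Yul, Dee, Lou, Omar, Ivy, Fay, Kai, Bo]
Visit Yul → queue [Dee, Lou, Omar, Ivy, Fay, Kai, Bo]
Visit Dee → queue [Lou, Omar, Ivy, Fay, Kai, Bo]
Visit Lou → queue [Omar, Ivy, Fay, Kai, Bo]
Visit Omar → queue [Ivy, Fay, Kai, Bo]
Visit Ivy → queue [Fay, Kai, Bo]
Visit Fay → queue [Kai, Bo]
Visit Kai → queue [Bo]
Visit Bo → queue []

Visit order: Cyd, Ben, Jae, Ada, Nia, Gus, Yul, Dee, Lou, Omar, Ivy, Fay, Kai, Bo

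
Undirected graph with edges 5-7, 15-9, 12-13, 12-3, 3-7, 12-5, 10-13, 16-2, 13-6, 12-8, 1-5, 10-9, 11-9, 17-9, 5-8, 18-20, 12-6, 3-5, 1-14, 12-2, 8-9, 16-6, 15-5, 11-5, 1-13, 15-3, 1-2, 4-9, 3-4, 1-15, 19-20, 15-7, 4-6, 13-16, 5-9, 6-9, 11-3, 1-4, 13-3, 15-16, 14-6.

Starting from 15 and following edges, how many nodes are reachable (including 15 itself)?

17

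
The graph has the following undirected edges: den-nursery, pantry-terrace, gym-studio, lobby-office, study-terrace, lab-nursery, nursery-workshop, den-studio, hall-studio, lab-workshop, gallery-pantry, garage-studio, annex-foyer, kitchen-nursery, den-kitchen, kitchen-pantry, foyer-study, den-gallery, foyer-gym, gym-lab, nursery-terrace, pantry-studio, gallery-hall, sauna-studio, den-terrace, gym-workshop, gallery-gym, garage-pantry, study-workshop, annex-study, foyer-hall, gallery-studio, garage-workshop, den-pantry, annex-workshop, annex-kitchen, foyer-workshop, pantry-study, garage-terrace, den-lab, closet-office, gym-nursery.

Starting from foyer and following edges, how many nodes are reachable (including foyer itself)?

16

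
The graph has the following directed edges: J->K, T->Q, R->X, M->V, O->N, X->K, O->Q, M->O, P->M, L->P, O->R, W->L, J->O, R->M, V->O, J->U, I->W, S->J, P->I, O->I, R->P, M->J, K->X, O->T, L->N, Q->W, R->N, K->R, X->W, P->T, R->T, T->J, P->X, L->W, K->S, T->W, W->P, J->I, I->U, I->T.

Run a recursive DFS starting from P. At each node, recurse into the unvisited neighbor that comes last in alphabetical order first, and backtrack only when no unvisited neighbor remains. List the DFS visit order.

Visit P
P → X
X → W
W → L
L → N
X → K
K → S
S → J
J → U
J → O
O → T
T → Q
O → R
R → M
M → V
O → I

P X W L N K S J U O T Q R M V I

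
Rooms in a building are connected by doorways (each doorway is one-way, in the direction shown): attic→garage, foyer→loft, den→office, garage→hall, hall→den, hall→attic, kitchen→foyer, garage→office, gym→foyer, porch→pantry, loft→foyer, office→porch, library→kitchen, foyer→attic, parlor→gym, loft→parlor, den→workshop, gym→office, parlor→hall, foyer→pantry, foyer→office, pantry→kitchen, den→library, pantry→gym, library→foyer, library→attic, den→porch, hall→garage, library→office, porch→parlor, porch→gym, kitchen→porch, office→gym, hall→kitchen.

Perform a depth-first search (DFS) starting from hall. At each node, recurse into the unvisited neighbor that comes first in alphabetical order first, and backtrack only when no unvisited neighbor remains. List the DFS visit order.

Visit hall
hall → attic
attic → garage
garage → office
office → gym
gym → foyer
foyer → loft
loft → parlor
foyer → pantry
pantry → kitchen
kitchen → porch
hall → den
den → library
den → workshop

hall, attic, garage, office, gym, foyer, loft, parlor, pantry, kitchen, porch, den, library, workshop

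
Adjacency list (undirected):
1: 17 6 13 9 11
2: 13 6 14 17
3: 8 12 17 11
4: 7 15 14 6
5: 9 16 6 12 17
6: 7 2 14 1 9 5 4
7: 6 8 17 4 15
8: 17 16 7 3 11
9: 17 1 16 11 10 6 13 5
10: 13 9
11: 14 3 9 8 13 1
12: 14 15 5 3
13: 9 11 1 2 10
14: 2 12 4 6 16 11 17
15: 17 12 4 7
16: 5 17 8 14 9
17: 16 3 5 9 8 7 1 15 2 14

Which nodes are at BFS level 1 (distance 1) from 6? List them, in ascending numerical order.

1, 2, 4, 5, 7, 9, 14

Level 0: 6
Level 1: 1, 2, 4, 5, 7, 9, 14
Level 2: 8, 10, 11, 12, 13, 15, 16, 17
Level 3: 3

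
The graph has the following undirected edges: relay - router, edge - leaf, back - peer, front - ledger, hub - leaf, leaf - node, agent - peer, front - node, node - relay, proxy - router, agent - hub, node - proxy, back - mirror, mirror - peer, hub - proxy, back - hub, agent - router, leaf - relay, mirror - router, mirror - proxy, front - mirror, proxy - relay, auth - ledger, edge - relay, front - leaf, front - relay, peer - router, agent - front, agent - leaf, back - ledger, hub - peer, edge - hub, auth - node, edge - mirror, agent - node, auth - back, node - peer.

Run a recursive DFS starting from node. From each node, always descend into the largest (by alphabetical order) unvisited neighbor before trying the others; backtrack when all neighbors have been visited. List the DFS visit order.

node, relay, router, proxy, mirror, peer, hub, leaf, front, ledger, back, auth, agent, edge

Visit node
node → relay
relay → router
router → proxy
proxy → mirror
mirror → peer
peer → hub
hub → leaf
leaf → front
front → ledger
ledger → back
back → auth
front → agent
leaf → edge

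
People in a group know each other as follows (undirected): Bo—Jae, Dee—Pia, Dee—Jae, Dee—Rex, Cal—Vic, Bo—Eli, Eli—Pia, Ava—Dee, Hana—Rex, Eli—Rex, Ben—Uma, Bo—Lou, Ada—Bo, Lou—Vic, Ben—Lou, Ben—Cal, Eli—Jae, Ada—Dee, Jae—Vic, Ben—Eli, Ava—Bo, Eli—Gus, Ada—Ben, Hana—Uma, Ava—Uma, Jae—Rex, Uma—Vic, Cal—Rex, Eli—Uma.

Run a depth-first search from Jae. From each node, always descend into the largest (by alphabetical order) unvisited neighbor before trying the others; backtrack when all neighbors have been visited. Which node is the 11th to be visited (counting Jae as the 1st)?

Lou

Visit Jae
Jae → Vic
Vic → Uma
Uma → Hana
Hana → Rex
Rex → Eli
Eli → Pia
Pia → Dee
Dee → Ava
Ava → Bo
Bo → Lou
Lou → Ben
Ben → Cal
Ben → Ada
Eli → Gus

Visit order: Jae, Vic, Uma, Hana, Rex, Eli, Pia, Dee, Ava, Bo, Lou, Ben, Cal, Ada, Gus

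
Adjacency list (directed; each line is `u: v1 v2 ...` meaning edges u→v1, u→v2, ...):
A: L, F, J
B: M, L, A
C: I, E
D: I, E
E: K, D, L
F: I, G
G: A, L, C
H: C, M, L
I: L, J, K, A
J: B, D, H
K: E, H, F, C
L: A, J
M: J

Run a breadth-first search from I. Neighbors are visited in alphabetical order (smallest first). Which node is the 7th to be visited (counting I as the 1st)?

B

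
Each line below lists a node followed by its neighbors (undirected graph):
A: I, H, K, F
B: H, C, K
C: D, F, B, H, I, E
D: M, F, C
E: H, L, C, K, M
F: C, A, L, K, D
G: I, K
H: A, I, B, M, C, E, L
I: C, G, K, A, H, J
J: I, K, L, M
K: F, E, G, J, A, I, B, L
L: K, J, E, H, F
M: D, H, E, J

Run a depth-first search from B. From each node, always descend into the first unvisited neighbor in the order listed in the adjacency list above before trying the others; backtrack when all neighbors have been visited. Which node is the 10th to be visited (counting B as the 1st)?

Visit B
B → H
H → A
A → I
I → C
C → D
D → M
M → E
E → L
L → K
K → F
K → G
K → J

Visit order: B, H, A, I, C, D, M, E, L, K, F, G, J

K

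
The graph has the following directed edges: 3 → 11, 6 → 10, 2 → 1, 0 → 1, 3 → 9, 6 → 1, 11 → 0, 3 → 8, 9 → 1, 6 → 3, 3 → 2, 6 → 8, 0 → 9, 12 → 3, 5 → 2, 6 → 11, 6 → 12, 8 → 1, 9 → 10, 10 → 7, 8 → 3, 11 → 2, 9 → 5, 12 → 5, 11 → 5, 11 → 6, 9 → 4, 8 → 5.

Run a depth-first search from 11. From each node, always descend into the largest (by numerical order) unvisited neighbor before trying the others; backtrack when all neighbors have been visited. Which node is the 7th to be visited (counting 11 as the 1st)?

3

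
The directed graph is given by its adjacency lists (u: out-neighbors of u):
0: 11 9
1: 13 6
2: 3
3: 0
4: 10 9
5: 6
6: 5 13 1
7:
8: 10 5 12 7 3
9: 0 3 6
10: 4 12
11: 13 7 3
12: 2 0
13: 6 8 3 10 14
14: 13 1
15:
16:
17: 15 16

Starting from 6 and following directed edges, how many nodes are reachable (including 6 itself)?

15

BFS from 6 visits: 6, 5, 13, 1, 8, 3, 10, 14, 12, 7, 0, 4, 2, 11, 9
Reachable nodes: 15 of 18 total.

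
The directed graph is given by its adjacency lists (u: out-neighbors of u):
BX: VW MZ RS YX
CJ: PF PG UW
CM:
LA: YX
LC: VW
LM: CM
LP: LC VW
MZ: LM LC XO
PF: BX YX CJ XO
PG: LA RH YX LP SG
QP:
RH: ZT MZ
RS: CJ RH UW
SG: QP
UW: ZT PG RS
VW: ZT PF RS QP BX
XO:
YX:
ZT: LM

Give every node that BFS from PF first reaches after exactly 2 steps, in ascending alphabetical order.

MZ, PG, RS, UW, VW

Level 0: PF
Level 1: BX, CJ, XO, YX
Level 2: MZ, PG, RS, UW, VW
Level 3: LA, LC, LM, LP, QP, RH, SG, ZT
Level 4: CM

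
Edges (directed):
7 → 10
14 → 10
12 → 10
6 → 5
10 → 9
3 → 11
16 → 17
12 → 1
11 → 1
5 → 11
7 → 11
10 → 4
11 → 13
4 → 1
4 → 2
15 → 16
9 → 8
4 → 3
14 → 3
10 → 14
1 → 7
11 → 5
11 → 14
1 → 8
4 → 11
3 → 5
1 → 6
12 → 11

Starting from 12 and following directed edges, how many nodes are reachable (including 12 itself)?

14

BFS from 12 visits: 12, 1, 10, 11, 6, 7, 8, 4, 9, 14, 5, 13, 2, 3
Reachable nodes: 14 of 17 total.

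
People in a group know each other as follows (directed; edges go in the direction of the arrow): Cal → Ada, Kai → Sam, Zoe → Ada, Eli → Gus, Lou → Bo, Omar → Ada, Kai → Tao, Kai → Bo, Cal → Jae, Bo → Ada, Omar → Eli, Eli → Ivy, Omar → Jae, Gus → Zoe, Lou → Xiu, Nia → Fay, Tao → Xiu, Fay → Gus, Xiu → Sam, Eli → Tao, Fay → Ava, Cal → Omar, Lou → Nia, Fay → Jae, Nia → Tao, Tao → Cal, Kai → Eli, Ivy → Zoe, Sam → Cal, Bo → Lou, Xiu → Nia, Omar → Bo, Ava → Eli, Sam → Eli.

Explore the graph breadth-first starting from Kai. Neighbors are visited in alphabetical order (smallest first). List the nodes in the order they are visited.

Visit Kai; enqueue Bo, Eli, Sam, Tao → queue [Bo, Eli, Sam, Tao]
Visit Bo; enqueue Ada, Lou → queue [Eli, Sam, Tao, Ada, Lou]
Visit Eli; enqueue Gus, Ivy → queue [Sam, Tao, Ada, Lou, Gus, Ivy]
Visit Sam; enqueue Cal → queue [Tao, Ada, Lou, Gus, Ivy, Cal]
Visit Tao; enqueue Xiu → queue [Ada, Lou, Gus, Ivy, Cal, Xiu]
Visit Ada → queue [Lou, Gus, Ivy, Cal, Xiu]
Visit Lou; enqueue Nia → queue [Gus, Ivy, Cal, Xiu, Nia]
Visit Gus; enqueue Zoe → queue [Ivy, Cal, Xiu, Nia, Zoe]
Visit Ivy → queue [Cal, Xiu, Nia, Zoe]
Visit Cal; enqueue Jae, Omar → queue [Xiu, Nia, Zoe, Jae, Omar]
Visit Xiu → queue [Nia, Zoe, Jae, Omar]
Visit Nia; enqueue Fay → queue [Zoe, Jae, Omar, Fay]
Visit Zoe → queue [Jae, Omar, Fay]
Visit Jae → queue [Omar, Fay]
Visit Omar → queue [Fay]
Visit Fay; enqueue Ava → queue [Ava]
Visit Ava → queue []

Kai → Bo → Eli → Sam → Tao → Ada → Lou → Gus → Ivy → Cal → Xiu → Nia → Zoe → Jae → Omar → Fay → Ava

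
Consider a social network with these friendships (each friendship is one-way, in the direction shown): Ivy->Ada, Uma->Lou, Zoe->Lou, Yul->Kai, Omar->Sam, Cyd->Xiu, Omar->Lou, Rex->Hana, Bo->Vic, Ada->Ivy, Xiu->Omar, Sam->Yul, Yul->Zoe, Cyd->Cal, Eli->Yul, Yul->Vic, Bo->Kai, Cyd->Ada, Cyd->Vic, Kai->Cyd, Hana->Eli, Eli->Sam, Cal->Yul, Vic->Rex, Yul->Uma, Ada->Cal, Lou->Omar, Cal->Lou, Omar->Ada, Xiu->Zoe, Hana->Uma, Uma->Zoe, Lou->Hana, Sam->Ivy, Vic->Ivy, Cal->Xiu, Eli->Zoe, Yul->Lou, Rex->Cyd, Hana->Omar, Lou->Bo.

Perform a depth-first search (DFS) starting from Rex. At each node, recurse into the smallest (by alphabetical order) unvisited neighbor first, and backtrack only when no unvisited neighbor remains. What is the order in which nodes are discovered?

Rex -> Cyd -> Ada -> Cal -> Lou -> Bo -> Kai -> Vic -> Ivy -> Hana -> Eli -> Sam -> Yul -> Uma -> Zoe -> Omar -> Xiu

Visit Rex
Rex → Cyd
Cyd → Ada
Ada → Cal
Cal → Lou
Lou → Bo
Bo → Kai
Bo → Vic
Vic → Ivy
Lou → Hana
Hana → Eli
Eli → Sam
Sam → Yul
Yul → Uma
Uma → Zoe
Hana → Omar
Cal → Xiu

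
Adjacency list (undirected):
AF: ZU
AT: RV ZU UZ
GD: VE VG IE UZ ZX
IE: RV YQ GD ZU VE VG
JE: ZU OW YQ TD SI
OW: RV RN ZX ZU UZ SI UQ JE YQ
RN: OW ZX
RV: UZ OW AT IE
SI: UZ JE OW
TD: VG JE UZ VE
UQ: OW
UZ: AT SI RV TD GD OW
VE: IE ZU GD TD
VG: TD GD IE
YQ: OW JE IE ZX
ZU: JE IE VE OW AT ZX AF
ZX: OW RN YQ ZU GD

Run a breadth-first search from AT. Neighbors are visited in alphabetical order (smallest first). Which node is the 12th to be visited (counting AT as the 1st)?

Visit AT; enqueue RV, UZ, ZU → queue [RV, UZ, ZU]
Visit RV; enqueue IE, OW → queue [UZ, ZU, IE, OW]
Visit UZ; enqueue GD, SI, TD → queue [ZU, IE, OW, GD, SI, TD]
Visit ZU; enqueue AF, JE, VE, ZX → queue [IE, OW, GD, SI, TD, AF, JE, VE, ZX]
Visit IE; enqueue VG, YQ → queue [OW, GD, SI, TD, AF, JE, VE, ZX, VG, YQ]
Visit OW; enqueue RN, UQ → queue [GD, SI, TD, AF, JE, VE, ZX, VG, YQ, RN, UQ]
Visit GD → queue [SI, TD, AF, JE, VE, ZX, VG, YQ, RN, UQ]
Visit SI → queue [TD, AF, JE, VE, ZX, VG, YQ, RN, UQ]
Visit TD → queue [AF, JE, VE, ZX, VG, YQ, RN, UQ]
Visit AF → queue [JE, VE, ZX, VG, YQ, RN, UQ]
Visit JE → queue [VE, ZX, VG, YQ, RN, UQ]
Visit VE → queue [ZX, VG, YQ, RN, UQ]
Visit ZX → queue [VG, YQ, RN, UQ]
Visit VG → queue [YQ, RN, UQ]
Visit YQ → queue [RN, UQ]
Visit RN → queue [UQ]
Visit UQ → queue []

Visit order: AT, RV, UZ, ZU, IE, OW, GD, SI, TD, AF, JE, VE, ZX, VG, YQ, RN, UQ

VE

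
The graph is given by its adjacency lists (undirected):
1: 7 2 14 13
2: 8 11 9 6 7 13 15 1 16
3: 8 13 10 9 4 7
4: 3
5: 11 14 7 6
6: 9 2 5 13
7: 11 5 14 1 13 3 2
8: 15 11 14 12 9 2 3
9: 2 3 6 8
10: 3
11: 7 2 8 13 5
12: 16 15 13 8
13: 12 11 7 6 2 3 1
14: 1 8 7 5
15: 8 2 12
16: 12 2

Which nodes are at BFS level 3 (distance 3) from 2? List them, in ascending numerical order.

Level 0: 2
Level 1: 1, 6, 7, 8, 9, 11, 13, 15, 16
Level 2: 3, 5, 12, 14
Level 3: 4, 10

4, 10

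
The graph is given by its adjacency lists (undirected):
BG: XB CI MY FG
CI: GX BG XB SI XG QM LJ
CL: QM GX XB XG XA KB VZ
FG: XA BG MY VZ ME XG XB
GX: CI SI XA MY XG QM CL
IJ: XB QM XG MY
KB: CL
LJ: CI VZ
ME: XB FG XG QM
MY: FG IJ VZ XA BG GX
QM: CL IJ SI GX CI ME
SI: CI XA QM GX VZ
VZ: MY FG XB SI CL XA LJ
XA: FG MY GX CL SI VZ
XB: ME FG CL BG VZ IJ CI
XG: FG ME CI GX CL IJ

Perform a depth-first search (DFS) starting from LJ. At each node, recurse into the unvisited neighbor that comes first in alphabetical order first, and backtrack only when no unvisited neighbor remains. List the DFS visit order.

Visit LJ
LJ → CI
CI → BG
BG → FG
FG → ME
ME → QM
QM → CL
CL → GX
GX → MY
MY → IJ
IJ → XB
XB → VZ
VZ → SI
SI → XA
IJ → XG
CL → KB

LJ → CI → BG → FG → ME → QM → CL → GX → MY → IJ → XB → VZ → SI → XA → XG → KB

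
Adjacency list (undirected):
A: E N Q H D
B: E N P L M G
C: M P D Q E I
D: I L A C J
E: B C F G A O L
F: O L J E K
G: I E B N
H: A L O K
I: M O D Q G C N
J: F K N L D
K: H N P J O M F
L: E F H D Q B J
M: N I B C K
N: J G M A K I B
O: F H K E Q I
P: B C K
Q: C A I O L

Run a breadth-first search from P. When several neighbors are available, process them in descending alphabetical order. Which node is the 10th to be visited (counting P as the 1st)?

F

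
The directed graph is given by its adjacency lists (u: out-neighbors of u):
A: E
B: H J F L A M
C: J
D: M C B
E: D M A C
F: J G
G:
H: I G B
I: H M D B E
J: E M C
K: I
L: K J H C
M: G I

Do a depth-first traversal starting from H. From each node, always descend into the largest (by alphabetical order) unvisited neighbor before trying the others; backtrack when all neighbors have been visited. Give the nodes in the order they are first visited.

H, I, M, G, E, D, C, J, B, L, K, F, A

Visit H
H → I
I → M
M → G
I → E
E → D
D → C
C → J
D → B
B → L
L → K
B → F
B → A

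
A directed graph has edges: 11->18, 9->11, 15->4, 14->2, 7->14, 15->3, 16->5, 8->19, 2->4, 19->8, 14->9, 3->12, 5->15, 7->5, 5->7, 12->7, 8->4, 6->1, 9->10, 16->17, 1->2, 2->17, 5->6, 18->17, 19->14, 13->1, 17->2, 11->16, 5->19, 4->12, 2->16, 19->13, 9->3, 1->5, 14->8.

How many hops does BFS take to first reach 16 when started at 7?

Level 0: 7
Level 1: 5, 14
Level 2: 2, 6, 8, 9, 15, 19
Level 3: 1, 3, 4, 10, 11, 13, 16, 17
Level 4: 12, 18
16 first appears at level 3.

3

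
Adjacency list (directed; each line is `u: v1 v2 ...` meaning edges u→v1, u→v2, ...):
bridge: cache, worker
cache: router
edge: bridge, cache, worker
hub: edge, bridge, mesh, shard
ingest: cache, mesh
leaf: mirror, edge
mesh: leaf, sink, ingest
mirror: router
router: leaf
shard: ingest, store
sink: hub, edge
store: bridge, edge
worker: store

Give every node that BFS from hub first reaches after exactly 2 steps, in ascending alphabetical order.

Level 0: hub
Level 1: bridge, edge, mesh, shard
Level 2: cache, ingest, leaf, sink, store, worker
Level 3: mirror, router

cache, ingest, leaf, sink, store, worker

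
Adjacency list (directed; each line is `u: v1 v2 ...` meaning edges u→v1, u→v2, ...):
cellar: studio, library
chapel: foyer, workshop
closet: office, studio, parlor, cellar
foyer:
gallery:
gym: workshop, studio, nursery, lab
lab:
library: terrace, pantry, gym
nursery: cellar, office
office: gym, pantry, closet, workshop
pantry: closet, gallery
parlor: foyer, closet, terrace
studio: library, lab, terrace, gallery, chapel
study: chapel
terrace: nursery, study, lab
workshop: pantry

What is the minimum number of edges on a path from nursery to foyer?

Level 0: nursery
Level 1: cellar, office
Level 2: closet, gym, library, pantry, studio, workshop
Level 3: chapel, gallery, lab, parlor, terrace
Level 4: foyer, study
foyer first appears at level 4.

4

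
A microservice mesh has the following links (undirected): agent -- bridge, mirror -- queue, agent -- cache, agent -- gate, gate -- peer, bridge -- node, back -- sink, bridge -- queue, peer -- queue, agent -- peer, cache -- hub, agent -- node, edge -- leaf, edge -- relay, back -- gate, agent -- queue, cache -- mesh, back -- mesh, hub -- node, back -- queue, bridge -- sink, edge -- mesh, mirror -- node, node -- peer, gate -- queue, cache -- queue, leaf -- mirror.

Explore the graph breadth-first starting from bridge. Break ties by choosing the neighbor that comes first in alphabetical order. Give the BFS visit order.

bridge, agent, node, queue, sink, cache, gate, peer, hub, mirror, back, mesh, leaf, edge, relay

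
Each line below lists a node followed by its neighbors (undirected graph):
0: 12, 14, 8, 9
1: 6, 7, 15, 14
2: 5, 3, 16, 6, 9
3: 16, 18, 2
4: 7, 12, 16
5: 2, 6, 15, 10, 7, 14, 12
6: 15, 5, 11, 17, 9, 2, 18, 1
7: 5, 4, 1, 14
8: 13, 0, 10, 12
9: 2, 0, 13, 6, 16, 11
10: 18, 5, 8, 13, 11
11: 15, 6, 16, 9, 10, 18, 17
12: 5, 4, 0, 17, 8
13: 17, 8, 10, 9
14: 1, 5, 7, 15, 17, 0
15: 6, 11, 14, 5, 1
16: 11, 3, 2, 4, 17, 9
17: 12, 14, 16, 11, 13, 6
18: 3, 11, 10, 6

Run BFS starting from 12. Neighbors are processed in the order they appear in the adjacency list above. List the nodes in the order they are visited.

12 5 4 0 17 8 2 6 15 10 7 14 16 9 11 13 3 18 1

Visit 12; enqueue 5, 4, 0, 17, 8 → queue [5, 4, 0, 17, 8]
Visit 5; enqueue 2, 6, 15, 10, 7, 14 → queue [4, 0, 17, 8, 2, 6, 15, 10, 7, 14]
Visit 4; enqueue 16 → queue [0, 17, 8, 2, 6, 15, 10, 7, 14, 16]
Visit 0; enqueue 9 → queue [17, 8, 2, 6, 15, 10, 7, 14, 16, 9]
Visit 17; enqueue 11, 13 → queue [8, 2, 6, 15, 10, 7, 14, 16, 9, 11, 13]
Visit 8 → queue [2, 6, 15, 10, 7, 14, 16, 9, 11, 13]
Visit 2; enqueue 3 → queue [6, 15, 10, 7, 14, 16, 9, 11, 13, 3]
Visit 6; enqueue 18, 1 → queue [15, 10, 7, 14, 16, 9, 11, 13, 3, 18, 1]
Visit 15 → queue [10, 7, 14, 16, 9, 11, 13, 3, 18, 1]
Visit 10 → queue [7, 14, 16, 9, 11, 13, 3, 18, 1]
Visit 7 → queue [14, 16, 9, 11, 13, 3, 18, 1]
Visit 14 → queue [16, 9, 11, 13, 3, 18, 1]
Visit 16 → queue [9, 11, 13, 3, 18, 1]
Visit 9 → queue [11, 13, 3, 18, 1]
Visit 11 → queue [13, 3, 18, 1]
Visit 13 → queue [3, 18, 1]
Visit 3 → queue [18, 1]
Visit 18 → queue [1]
Visit 1 → queue []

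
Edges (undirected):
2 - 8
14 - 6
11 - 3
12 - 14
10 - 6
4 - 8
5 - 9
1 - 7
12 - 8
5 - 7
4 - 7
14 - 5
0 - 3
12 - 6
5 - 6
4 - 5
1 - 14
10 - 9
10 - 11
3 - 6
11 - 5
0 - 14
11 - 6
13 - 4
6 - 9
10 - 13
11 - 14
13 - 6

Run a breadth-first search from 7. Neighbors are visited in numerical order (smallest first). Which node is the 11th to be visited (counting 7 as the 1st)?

Visit 7; enqueue 1, 4, 5 → queue [1, 4, 5]
Visit 1; enqueue 14 → queue [4, 5, 14]
Visit 4; enqueue 8, 13 → queue [5, 14, 8, 13]
Visit 5; enqueue 6, 9, 11 → queue [14, 8, 13, 6, 9, 11]
Visit 14; enqueue 0, 12 → queue [8, 13, 6, 9, 11, 0, 12]
Visit 8; enqueue 2 → queue [13, 6, 9, 11, 0, 12, 2]
Visit 13; enqueue 10 → queue [6, 9, 11, 0, 12, 2, 10]
Visit 6; enqueue 3 → queue [9, 11, 0, 12, 2, 10, 3]
Visit 9 → queue [11, 0, 12, 2, 10, 3]
Visit 11 → queue [0, 12, 2, 10, 3]
Visit 0 → queue [12, 2, 10, 3]
Visit 12 → queue [2, 10, 3]
Visit 2 → queue [10, 3]
Visit 10 → queue [3]
Visit 3 → queue []

Visit order: 7, 1, 4, 5, 14, 8, 13, 6, 9, 11, 0, 12, 2, 10, 3

0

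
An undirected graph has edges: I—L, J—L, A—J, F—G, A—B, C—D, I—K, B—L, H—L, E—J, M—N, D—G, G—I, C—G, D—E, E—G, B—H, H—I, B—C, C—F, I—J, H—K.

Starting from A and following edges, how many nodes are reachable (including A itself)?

BFS from A visits: A, J, B, L, I, E, H, C, K, G, D, F
Reachable nodes: 12 of 14 total.

12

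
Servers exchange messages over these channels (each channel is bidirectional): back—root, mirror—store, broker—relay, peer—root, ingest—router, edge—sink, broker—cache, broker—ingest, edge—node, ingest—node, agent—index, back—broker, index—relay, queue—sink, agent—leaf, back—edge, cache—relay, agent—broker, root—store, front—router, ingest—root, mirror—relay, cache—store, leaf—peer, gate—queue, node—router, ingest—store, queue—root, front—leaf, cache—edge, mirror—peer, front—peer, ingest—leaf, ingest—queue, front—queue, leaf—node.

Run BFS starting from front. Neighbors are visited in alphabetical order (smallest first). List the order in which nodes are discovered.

Visit front; enqueue leaf, peer, queue, router → queue [leaf, peer, queue, router]
Visit leaf; enqueue agent, ingest, node → queue [peer, queue, router, agent, ingest, node]
Visit peer; enqueue mirror, root → queue [queue, router, agent, ingest, node, mirror, root]
Visit queue; enqueue gate, sink → queue [router, agent, ingest, node, mirror, root, gate, sink]
Visit router → queue [agent, ingest, node, mirror, root, gate, sink]
Visit agent; enqueue broker, index → queue [ingest, node, mirror, root, gate, sink, broker, index]
Visit ingest; enqueue store → queue [node, mirror, root, gate, sink, broker, index, store]
Visit node; enqueue edge → queue [mirror, root, gate, sink, broker, index, store, edge]
Visit mirror; enqueue relay → queue [root, gate, sink, broker, index, store, edge, relay]
Visit root; enqueue back → queue [gate, sink, broker, index, store, edge, relay, back]
Visit gate → queue [sink, broker, index, store, edge, relay, back]
Visit sink → queue [broker, index, store, edge, relay, back]
Visit broker; enqueue cache → queue [index, store, edge, relay, back, cache]
Visit index → queue [store, edge, relay, back, cache]
Visit store → queue [edge, relay, back, cache]
Visit edge → queue [relay, back, cache]
Visit relay → queue [back, cache]
Visit back → queue [cache]
Visit cache → queue []

front leaf peer queue router agent ingest node mirror root gate sink broker index store edge relay back cache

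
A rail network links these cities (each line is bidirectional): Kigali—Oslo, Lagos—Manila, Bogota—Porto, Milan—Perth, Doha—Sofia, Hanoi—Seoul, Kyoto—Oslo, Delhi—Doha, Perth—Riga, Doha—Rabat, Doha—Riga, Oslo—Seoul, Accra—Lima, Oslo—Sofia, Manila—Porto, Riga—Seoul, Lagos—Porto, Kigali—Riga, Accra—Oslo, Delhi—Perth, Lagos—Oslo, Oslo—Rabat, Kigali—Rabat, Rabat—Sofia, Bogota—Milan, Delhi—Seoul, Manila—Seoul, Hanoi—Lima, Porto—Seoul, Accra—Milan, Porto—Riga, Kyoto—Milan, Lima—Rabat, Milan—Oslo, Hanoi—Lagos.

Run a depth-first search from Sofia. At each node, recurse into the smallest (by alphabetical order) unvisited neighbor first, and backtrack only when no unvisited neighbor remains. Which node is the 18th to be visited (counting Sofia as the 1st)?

Visit Sofia
Sofia → Doha
Doha → Delhi
Delhi → Perth
Perth → Milan
Milan → Accra
Accra → Lima
Lima → Hanoi
Hanoi → Lagos
Lagos → Manila
Manila → Porto
Porto → Bogota
Porto → Riga
Riga → Kigali
Kigali → Oslo
Oslo → Kyoto
Oslo → Rabat
Oslo → Seoul

Visit order: Sofia, Doha, Delhi, Perth, Milan, Accra, Lima, Hanoi, Lagos, Manila, Porto, Bogota, Riga, Kigali, Oslo, Kyoto, Rabat, Seoul

Seoul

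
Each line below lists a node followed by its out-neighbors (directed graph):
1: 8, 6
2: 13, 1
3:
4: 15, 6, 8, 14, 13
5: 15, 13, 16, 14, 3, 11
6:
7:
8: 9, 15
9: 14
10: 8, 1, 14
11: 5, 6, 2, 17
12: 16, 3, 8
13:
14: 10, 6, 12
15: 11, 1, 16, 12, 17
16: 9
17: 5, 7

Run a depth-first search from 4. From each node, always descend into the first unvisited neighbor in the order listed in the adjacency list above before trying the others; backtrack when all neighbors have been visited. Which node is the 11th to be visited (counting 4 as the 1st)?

Visit 4
4 → 15
15 → 11
11 → 5
5 → 13
5 → 16
16 → 9
9 → 14
14 → 10
10 → 8
10 → 1
1 → 6
14 → 12
12 → 3
11 → 2
11 → 17
17 → 7

Visit order: 4, 15, 11, 5, 13, 16, 9, 14, 10, 8, 1, 6, 12, 3, 2, 17, 7

1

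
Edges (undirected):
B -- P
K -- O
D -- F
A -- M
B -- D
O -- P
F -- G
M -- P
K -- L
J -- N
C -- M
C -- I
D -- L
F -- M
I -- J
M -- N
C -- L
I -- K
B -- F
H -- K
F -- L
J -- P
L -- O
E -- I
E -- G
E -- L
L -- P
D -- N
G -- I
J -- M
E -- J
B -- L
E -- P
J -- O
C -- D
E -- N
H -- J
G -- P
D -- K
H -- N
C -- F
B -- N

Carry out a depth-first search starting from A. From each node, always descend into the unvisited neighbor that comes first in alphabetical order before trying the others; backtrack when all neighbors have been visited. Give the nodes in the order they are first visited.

Visit A
A → M
M → C
C → D
D → B
B → F
F → G
G → E
E → I
I → J
J → H
H → K
K → L
L → O
O → P
H → N

A -> M -> C -> D -> B -> F -> G -> E -> I -> J -> H -> K -> L -> O -> P -> N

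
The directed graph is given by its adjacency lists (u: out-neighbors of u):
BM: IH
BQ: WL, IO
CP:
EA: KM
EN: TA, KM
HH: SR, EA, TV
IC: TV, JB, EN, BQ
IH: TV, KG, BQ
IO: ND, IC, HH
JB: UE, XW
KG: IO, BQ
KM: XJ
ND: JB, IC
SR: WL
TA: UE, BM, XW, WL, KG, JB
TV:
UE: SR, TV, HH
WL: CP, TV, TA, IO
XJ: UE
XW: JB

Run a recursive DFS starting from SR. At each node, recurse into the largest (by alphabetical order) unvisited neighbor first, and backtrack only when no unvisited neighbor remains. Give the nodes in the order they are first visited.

SR, WL, TV, TA, XW, JB, UE, HH, EA, KM, XJ, KG, IO, ND, IC, EN, BQ, BM, IH, CP

Visit SR
SR → WL
WL → TV
WL → TA
TA → XW
XW → JB
JB → UE
UE → HH
HH → EA
EA → KM
KM → XJ
TA → KG
KG → IO
IO → ND
ND → IC
IC → EN
IC → BQ
TA → BM
BM → IH
WL → CP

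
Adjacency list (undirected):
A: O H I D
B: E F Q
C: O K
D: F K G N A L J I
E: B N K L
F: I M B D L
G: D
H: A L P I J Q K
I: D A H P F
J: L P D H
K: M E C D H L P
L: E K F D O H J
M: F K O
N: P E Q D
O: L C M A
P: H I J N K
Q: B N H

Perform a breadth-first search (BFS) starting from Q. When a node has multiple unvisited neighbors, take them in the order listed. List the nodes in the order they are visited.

Q, B, N, H, E, F, P, D, A, L, I, J, K, M, G, O, C

Visit Q; enqueue B, N, H → queue [B, N, H]
Visit B; enqueue E, F → queue [N, H, E, F]
Visit N; enqueue P, D → queue [H, E, F, P, D]
Visit H; enqueue A, L, I, J, K → queue [E, F, P, D, A, L, I, J, K]
Visit E → queue [F, P, D, A, L, I, J, K]
Visit F; enqueue M → queue [P, D, A, L, I, J, K, M]
Visit P → queue [D, A, L, I, J, K, M]
Visit D; enqueue G → queue [A, L, I, J, K, M, G]
Visit A; enqueue O → queue [L, I, J, K, M, G, O]
Visit L → queue [I, J, K, M, G, O]
Visit I → queue [J, K, M, G, O]
Visit J → queue [K, M, G, O]
Visit K; enqueue C → queue [M, G, O, C]
Visit M → queue [G, O, C]
Visit G → queue [O, C]
Visit O → queue [C]
Visit C → queue []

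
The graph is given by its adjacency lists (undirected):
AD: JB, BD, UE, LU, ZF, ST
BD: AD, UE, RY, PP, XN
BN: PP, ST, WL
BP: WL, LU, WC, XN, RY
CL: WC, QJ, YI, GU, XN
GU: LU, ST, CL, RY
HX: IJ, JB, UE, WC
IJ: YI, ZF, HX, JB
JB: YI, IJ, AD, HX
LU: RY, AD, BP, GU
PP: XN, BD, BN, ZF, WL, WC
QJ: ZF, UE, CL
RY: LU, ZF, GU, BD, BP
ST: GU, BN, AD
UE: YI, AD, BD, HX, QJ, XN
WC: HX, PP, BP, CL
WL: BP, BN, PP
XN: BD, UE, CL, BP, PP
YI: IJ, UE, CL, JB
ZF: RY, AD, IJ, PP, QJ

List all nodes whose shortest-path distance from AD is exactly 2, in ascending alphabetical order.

BN, BP, GU, HX, IJ, PP, QJ, RY, XN, YI

Level 0: AD
Level 1: BD, JB, LU, ST, UE, ZF
Level 2: BN, BP, GU, HX, IJ, PP, QJ, RY, XN, YI
Level 3: CL, WC, WL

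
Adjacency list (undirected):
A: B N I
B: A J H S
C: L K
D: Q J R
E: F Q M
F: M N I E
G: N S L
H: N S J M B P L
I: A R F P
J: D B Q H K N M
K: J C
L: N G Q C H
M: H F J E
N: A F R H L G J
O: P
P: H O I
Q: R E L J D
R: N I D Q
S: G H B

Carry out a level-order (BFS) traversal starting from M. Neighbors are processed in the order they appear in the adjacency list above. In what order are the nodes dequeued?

Visit M; enqueue H, F, J, E → queue [H, F, J, E]
Visit H; enqueue N, S, B, P, L → queue [F, J, E, N, S, B, P, L]
Visit F; enqueue I → queue [J, E, N, S, B, P, L, I]
Visit J; enqueue D, Q, K → queue [E, N, S, B, P, L, I, D, Q, K]
Visit E → queue [N, S, B, P, L, I, D, Q, K]
Visit N; enqueue A, R, G → queue [S, B, P, L, I, D, Q, K, A, R, G]
Visit S → queue [B, P, L, I, D, Q, K, A, R, G]
Visit B → queue [P, L, I, D, Q, K, A, R, G]
Visit P; enqueue O → queue [L, I, D, Q, K, A, R, G, O]
Visit L; enqueue C → queue [I, D, Q, K, A, R, G, O, C]
Visit I → queue [D, Q, K, A, R, G, O, C]
Visit D → queue [Q, K, A, R, G, O, C]
Visit Q → queue [K, A, R, G, O, C]
Visit K → queue [A, R, G, O, C]
Visit A → queue [R, G, O, C]
Visit R → queue [G, O, C]
Visit G → queue [O, C]
Visit O → queue [C]
Visit C → queue []

M -> H -> F -> J -> E -> N -> S -> B -> P -> L -> I -> D -> Q -> K -> A -> R -> G -> O -> C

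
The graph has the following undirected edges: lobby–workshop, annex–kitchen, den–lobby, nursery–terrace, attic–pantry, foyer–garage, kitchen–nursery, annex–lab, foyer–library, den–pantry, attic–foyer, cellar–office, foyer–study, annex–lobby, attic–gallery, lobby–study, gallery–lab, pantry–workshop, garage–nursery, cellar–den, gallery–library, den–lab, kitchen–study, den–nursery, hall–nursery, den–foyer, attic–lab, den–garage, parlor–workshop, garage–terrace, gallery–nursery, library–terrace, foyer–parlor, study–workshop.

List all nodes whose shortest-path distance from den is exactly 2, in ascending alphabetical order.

annex, attic, gallery, hall, kitchen, library, office, parlor, study, terrace, workshop

Level 0: den
Level 1: cellar, foyer, garage, lab, lobby, nursery, pantry
Level 2: annex, attic, gallery, hall, kitchen, library, office, parlor, study, terrace, workshop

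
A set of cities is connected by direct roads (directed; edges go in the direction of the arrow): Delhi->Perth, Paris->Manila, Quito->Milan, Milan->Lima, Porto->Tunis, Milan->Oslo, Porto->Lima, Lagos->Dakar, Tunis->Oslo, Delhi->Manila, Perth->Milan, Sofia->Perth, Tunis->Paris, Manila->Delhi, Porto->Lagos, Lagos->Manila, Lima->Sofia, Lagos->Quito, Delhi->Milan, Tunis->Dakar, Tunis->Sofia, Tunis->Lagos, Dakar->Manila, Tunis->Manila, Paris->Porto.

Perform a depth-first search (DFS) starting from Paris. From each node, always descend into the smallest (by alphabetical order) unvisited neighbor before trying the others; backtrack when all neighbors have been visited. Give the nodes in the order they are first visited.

Paris -> Manila -> Delhi -> Milan -> Lima -> Sofia -> Perth -> Oslo -> Porto -> Lagos -> Dakar -> Quito -> Tunis

Visit Paris
Paris → Manila
Manila → Delhi
Delhi → Milan
Milan → Lima
Lima → Sofia
Sofia → Perth
Milan → Oslo
Paris → Porto
Porto → Lagos
Lagos → Dakar
Lagos → Quito
Porto → Tunis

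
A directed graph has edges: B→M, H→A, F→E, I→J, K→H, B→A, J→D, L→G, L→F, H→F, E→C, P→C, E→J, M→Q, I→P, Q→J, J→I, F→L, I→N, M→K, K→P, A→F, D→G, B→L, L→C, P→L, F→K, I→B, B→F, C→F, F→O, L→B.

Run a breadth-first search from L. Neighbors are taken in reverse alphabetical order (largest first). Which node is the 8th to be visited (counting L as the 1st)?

E

Visit L; enqueue G, F, C, B → queue [G, F, C, B]
Visit G → queue [F, C, B]
Visit F; enqueue O, K, E → queue [C, B, O, K, E]
Visit C → queue [B, O, K, E]
Visit B; enqueue M, A → queue [O, K, E, M, A]
Visit O → queue [K, E, M, A]
Visit K; enqueue P, H → queue [E, M, A, P, H]
Visit E; enqueue J → queue [M, A, P, H, J]
Visit M; enqueue Q → queue [A, P, H, J, Q]
Visit A → queue [P, H, J, Q]
Visit P → queue [H, J, Q]
Visit H → queue [J, Q]
Visit J; enqueue I, D → queue [Q, I, D]
Visit Q → queue [I, D]
Visit I; enqueue N → queue [D, N]
Visit D → queue [N]
Visit N → queue []

Visit order: L, G, F, C, B, O, K, E, M, A, P, H, J, Q, I, D, N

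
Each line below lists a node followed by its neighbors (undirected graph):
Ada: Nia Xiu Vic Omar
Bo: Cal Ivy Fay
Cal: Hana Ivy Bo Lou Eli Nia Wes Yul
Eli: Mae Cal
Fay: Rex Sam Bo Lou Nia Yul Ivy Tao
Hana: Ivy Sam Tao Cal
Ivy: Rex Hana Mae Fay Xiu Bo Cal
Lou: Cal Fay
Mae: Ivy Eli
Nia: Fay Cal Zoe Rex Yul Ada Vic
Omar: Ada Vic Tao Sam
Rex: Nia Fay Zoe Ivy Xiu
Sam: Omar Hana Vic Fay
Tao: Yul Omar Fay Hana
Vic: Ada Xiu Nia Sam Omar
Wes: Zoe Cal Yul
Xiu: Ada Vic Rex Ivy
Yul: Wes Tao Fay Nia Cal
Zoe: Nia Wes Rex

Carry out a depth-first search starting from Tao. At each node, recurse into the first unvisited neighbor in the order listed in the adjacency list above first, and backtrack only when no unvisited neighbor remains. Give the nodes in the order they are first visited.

Tao, Yul, Wes, Zoe, Nia, Fay, Rex, Ivy, Hana, Sam, Omar, Ada, Xiu, Vic, Cal, Bo, Lou, Eli, Mae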